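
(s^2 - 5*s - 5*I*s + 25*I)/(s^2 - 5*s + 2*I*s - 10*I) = (s - 5*I)/(s + 2*I)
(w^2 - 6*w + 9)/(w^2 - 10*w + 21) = (w - 3)/(w - 7)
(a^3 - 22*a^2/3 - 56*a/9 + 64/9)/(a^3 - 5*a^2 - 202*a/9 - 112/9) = (9*a^2 + 6*a - 8)/(9*a^2 + 27*a + 14)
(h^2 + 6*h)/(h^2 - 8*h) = (h + 6)/(h - 8)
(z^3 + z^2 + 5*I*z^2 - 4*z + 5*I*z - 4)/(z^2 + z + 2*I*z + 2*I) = (z^2 + 5*I*z - 4)/(z + 2*I)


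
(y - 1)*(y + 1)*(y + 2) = y^3 + 2*y^2 - y - 2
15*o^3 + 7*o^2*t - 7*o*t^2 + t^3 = (-5*o + t)*(-3*o + t)*(o + t)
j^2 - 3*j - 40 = (j - 8)*(j + 5)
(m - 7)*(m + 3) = m^2 - 4*m - 21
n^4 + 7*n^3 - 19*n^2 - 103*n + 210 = (n - 3)*(n - 2)*(n + 5)*(n + 7)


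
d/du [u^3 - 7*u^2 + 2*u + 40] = 3*u^2 - 14*u + 2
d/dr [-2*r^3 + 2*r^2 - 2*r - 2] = -6*r^2 + 4*r - 2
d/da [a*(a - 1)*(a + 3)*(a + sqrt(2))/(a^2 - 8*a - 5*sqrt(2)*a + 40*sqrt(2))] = 2*(a^5 - 11*a^4 - 7*sqrt(2)*a^4 - 26*a^3 + 62*sqrt(2)*a^3 + 122*a^2 + 121*sqrt(2)*a^2 - 120*sqrt(2)*a + 160*a - 120)/(a^4 - 16*a^3 - 10*sqrt(2)*a^3 + 114*a^2 + 160*sqrt(2)*a^2 - 640*sqrt(2)*a - 800*a + 3200)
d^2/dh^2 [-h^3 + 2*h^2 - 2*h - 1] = 4 - 6*h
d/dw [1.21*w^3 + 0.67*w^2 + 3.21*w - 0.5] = 3.63*w^2 + 1.34*w + 3.21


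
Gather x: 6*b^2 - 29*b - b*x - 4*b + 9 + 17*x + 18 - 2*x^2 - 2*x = 6*b^2 - 33*b - 2*x^2 + x*(15 - b) + 27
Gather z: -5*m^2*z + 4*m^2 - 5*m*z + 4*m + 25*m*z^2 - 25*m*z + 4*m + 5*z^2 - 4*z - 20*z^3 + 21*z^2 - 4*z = 4*m^2 + 8*m - 20*z^3 + z^2*(25*m + 26) + z*(-5*m^2 - 30*m - 8)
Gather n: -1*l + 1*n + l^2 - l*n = l^2 - l + n*(1 - l)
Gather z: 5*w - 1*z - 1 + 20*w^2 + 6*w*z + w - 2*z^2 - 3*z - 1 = 20*w^2 + 6*w - 2*z^2 + z*(6*w - 4) - 2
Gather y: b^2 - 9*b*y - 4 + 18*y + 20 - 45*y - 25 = b^2 + y*(-9*b - 27) - 9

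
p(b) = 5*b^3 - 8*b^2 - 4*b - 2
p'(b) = 15*b^2 - 16*b - 4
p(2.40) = 11.44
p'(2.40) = 44.00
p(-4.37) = -554.56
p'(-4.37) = 352.37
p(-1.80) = -49.88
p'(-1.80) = 73.40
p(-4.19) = -493.49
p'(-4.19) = 326.38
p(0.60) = -6.20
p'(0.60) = -8.20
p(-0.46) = -2.34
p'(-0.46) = 6.53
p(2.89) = 40.31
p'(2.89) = 75.04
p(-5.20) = -900.56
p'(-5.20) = 484.80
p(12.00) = 7438.00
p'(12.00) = 1964.00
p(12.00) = 7438.00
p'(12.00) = 1964.00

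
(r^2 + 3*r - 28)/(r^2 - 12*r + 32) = (r + 7)/(r - 8)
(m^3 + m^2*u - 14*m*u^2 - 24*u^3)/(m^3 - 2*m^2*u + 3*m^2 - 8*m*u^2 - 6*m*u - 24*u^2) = (m + 3*u)/(m + 3)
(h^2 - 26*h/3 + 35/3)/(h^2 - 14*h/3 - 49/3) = (3*h - 5)/(3*h + 7)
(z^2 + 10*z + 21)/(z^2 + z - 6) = (z + 7)/(z - 2)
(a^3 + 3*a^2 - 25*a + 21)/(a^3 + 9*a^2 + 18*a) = (a^3 + 3*a^2 - 25*a + 21)/(a*(a^2 + 9*a + 18))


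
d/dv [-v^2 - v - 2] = -2*v - 1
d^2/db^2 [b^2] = 2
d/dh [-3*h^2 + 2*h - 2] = 2 - 6*h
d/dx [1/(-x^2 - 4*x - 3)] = 2*(x + 2)/(x^2 + 4*x + 3)^2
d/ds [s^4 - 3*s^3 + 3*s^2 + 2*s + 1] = 4*s^3 - 9*s^2 + 6*s + 2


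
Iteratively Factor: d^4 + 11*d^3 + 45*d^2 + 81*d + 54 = (d + 3)*(d^3 + 8*d^2 + 21*d + 18) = (d + 2)*(d + 3)*(d^2 + 6*d + 9) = (d + 2)*(d + 3)^2*(d + 3)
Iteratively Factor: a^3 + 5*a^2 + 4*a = (a + 4)*(a^2 + a) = a*(a + 4)*(a + 1)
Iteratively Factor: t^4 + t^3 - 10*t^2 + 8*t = (t - 2)*(t^3 + 3*t^2 - 4*t) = (t - 2)*(t - 1)*(t^2 + 4*t) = (t - 2)*(t - 1)*(t + 4)*(t)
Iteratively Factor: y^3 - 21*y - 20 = (y - 5)*(y^2 + 5*y + 4) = (y - 5)*(y + 1)*(y + 4)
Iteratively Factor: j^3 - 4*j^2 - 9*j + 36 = (j + 3)*(j^2 - 7*j + 12) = (j - 3)*(j + 3)*(j - 4)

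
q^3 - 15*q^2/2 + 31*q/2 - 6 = (q - 4)*(q - 3)*(q - 1/2)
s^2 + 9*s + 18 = (s + 3)*(s + 6)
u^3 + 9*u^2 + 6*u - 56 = (u - 2)*(u + 4)*(u + 7)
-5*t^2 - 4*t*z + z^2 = (-5*t + z)*(t + z)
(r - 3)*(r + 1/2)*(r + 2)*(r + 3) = r^4 + 5*r^3/2 - 8*r^2 - 45*r/2 - 9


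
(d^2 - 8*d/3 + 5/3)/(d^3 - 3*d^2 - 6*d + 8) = (d - 5/3)/(d^2 - 2*d - 8)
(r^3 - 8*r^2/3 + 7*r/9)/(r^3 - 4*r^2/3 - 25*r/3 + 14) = r*(3*r - 1)/(3*(r^2 + r - 6))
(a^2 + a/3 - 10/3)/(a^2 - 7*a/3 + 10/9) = 3*(a + 2)/(3*a - 2)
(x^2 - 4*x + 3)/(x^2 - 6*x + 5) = (x - 3)/(x - 5)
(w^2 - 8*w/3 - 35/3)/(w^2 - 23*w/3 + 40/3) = (3*w + 7)/(3*w - 8)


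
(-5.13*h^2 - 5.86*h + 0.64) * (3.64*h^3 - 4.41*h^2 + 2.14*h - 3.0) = -18.6732*h^5 + 1.2929*h^4 + 17.194*h^3 + 0.0271999999999988*h^2 + 18.9496*h - 1.92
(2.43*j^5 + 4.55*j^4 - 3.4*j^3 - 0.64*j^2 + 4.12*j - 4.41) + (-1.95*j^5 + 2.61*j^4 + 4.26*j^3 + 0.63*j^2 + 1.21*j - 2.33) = 0.48*j^5 + 7.16*j^4 + 0.86*j^3 - 0.01*j^2 + 5.33*j - 6.74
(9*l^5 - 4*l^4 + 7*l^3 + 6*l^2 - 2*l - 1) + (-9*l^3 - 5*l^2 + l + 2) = 9*l^5 - 4*l^4 - 2*l^3 + l^2 - l + 1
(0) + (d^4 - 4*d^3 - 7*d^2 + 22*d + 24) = d^4 - 4*d^3 - 7*d^2 + 22*d + 24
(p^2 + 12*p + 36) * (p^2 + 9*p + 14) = p^4 + 21*p^3 + 158*p^2 + 492*p + 504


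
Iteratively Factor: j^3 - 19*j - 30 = (j + 3)*(j^2 - 3*j - 10) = (j - 5)*(j + 3)*(j + 2)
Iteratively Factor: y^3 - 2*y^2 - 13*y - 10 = (y - 5)*(y^2 + 3*y + 2) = (y - 5)*(y + 2)*(y + 1)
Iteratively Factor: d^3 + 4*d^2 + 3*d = (d)*(d^2 + 4*d + 3) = d*(d + 3)*(d + 1)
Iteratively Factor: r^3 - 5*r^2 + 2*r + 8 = (r - 4)*(r^2 - r - 2) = (r - 4)*(r + 1)*(r - 2)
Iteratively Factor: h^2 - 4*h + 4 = (h - 2)*(h - 2)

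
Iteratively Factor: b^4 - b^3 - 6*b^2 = (b)*(b^3 - b^2 - 6*b) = b*(b + 2)*(b^2 - 3*b) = b^2*(b + 2)*(b - 3)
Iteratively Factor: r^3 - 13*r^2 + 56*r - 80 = (r - 4)*(r^2 - 9*r + 20) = (r - 5)*(r - 4)*(r - 4)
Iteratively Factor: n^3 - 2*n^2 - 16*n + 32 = (n - 4)*(n^2 + 2*n - 8) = (n - 4)*(n + 4)*(n - 2)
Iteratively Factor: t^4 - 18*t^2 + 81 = (t + 3)*(t^3 - 3*t^2 - 9*t + 27) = (t + 3)^2*(t^2 - 6*t + 9) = (t - 3)*(t + 3)^2*(t - 3)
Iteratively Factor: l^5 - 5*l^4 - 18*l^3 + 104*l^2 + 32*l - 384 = (l - 4)*(l^4 - l^3 - 22*l^2 + 16*l + 96) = (l - 4)*(l + 2)*(l^3 - 3*l^2 - 16*l + 48) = (l - 4)*(l + 2)*(l + 4)*(l^2 - 7*l + 12) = (l - 4)^2*(l + 2)*(l + 4)*(l - 3)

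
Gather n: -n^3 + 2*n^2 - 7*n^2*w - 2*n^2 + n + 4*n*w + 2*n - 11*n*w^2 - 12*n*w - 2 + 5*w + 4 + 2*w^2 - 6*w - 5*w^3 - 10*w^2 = -n^3 - 7*n^2*w + n*(-11*w^2 - 8*w + 3) - 5*w^3 - 8*w^2 - w + 2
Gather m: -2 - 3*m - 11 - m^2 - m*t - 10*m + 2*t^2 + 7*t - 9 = -m^2 + m*(-t - 13) + 2*t^2 + 7*t - 22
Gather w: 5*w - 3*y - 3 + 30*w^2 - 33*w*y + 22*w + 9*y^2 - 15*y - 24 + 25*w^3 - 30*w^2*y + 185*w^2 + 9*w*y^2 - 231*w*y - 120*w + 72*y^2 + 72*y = 25*w^3 + w^2*(215 - 30*y) + w*(9*y^2 - 264*y - 93) + 81*y^2 + 54*y - 27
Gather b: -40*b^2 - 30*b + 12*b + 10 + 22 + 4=-40*b^2 - 18*b + 36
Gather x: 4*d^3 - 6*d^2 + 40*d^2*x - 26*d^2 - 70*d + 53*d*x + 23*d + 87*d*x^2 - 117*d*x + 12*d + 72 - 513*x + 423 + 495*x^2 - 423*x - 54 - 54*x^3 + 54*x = 4*d^3 - 32*d^2 - 35*d - 54*x^3 + x^2*(87*d + 495) + x*(40*d^2 - 64*d - 882) + 441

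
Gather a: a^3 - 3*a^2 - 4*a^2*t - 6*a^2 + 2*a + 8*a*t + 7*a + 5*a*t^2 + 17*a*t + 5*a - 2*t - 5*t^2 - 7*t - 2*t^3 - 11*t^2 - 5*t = a^3 + a^2*(-4*t - 9) + a*(5*t^2 + 25*t + 14) - 2*t^3 - 16*t^2 - 14*t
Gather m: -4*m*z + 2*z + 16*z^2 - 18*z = -4*m*z + 16*z^2 - 16*z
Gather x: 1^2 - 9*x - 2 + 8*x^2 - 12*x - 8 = 8*x^2 - 21*x - 9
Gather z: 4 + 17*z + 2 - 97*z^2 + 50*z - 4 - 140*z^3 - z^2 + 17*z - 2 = -140*z^3 - 98*z^2 + 84*z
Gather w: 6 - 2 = 4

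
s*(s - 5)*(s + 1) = s^3 - 4*s^2 - 5*s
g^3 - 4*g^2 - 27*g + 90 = (g - 6)*(g - 3)*(g + 5)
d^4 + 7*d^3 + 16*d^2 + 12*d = d*(d + 2)^2*(d + 3)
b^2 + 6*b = b*(b + 6)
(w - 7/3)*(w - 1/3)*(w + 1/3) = w^3 - 7*w^2/3 - w/9 + 7/27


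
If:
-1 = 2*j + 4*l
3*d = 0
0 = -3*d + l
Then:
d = 0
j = -1/2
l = 0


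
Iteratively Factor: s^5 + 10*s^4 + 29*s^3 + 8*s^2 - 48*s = (s + 4)*(s^4 + 6*s^3 + 5*s^2 - 12*s) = s*(s + 4)*(s^3 + 6*s^2 + 5*s - 12) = s*(s + 4)^2*(s^2 + 2*s - 3) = s*(s + 3)*(s + 4)^2*(s - 1)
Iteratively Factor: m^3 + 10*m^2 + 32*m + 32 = (m + 2)*(m^2 + 8*m + 16) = (m + 2)*(m + 4)*(m + 4)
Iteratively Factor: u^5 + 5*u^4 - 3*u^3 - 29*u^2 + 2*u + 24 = (u + 1)*(u^4 + 4*u^3 - 7*u^2 - 22*u + 24) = (u - 2)*(u + 1)*(u^3 + 6*u^2 + 5*u - 12) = (u - 2)*(u - 1)*(u + 1)*(u^2 + 7*u + 12) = (u - 2)*(u - 1)*(u + 1)*(u + 3)*(u + 4)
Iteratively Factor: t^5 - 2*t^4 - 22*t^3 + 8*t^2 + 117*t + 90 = (t + 2)*(t^4 - 4*t^3 - 14*t^2 + 36*t + 45) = (t + 1)*(t + 2)*(t^3 - 5*t^2 - 9*t + 45) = (t + 1)*(t + 2)*(t + 3)*(t^2 - 8*t + 15) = (t - 5)*(t + 1)*(t + 2)*(t + 3)*(t - 3)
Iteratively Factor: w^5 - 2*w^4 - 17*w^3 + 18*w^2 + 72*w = (w + 3)*(w^4 - 5*w^3 - 2*w^2 + 24*w) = (w - 3)*(w + 3)*(w^3 - 2*w^2 - 8*w) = (w - 4)*(w - 3)*(w + 3)*(w^2 + 2*w) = (w - 4)*(w - 3)*(w + 2)*(w + 3)*(w)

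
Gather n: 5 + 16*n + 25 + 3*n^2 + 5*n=3*n^2 + 21*n + 30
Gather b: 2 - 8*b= 2 - 8*b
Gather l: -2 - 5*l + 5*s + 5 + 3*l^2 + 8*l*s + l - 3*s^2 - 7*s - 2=3*l^2 + l*(8*s - 4) - 3*s^2 - 2*s + 1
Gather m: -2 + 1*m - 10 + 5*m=6*m - 12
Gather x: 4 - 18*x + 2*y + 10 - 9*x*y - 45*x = x*(-9*y - 63) + 2*y + 14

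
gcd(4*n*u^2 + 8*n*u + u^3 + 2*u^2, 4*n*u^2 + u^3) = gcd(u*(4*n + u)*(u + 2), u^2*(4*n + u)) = 4*n*u + u^2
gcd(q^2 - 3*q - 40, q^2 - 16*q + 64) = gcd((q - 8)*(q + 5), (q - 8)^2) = q - 8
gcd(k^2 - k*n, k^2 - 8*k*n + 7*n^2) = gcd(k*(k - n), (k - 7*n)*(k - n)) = k - n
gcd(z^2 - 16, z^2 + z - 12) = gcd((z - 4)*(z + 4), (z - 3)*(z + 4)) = z + 4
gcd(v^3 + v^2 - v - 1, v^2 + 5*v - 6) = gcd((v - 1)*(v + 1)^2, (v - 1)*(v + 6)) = v - 1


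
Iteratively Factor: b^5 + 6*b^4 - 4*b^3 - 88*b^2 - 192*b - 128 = (b + 2)*(b^4 + 4*b^3 - 12*b^2 - 64*b - 64) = (b + 2)^2*(b^3 + 2*b^2 - 16*b - 32) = (b - 4)*(b + 2)^2*(b^2 + 6*b + 8) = (b - 4)*(b + 2)^3*(b + 4)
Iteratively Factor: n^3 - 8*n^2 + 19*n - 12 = (n - 1)*(n^2 - 7*n + 12) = (n - 4)*(n - 1)*(n - 3)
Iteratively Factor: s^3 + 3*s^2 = (s)*(s^2 + 3*s) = s^2*(s + 3)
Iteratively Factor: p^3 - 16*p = (p + 4)*(p^2 - 4*p) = (p - 4)*(p + 4)*(p)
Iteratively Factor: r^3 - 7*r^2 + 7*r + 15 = (r - 3)*(r^2 - 4*r - 5) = (r - 3)*(r + 1)*(r - 5)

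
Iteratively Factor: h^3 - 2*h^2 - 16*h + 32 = (h + 4)*(h^2 - 6*h + 8) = (h - 2)*(h + 4)*(h - 4)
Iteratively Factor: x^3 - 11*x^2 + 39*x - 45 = (x - 3)*(x^2 - 8*x + 15) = (x - 5)*(x - 3)*(x - 3)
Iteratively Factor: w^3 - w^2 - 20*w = (w + 4)*(w^2 - 5*w) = (w - 5)*(w + 4)*(w)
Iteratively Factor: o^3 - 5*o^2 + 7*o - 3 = (o - 1)*(o^2 - 4*o + 3) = (o - 3)*(o - 1)*(o - 1)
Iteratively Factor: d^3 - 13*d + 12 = (d - 3)*(d^2 + 3*d - 4) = (d - 3)*(d - 1)*(d + 4)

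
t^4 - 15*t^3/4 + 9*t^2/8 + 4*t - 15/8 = (t - 3)*(t - 5/4)*(t - 1/2)*(t + 1)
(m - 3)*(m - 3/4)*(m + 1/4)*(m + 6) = m^4 + 5*m^3/2 - 315*m^2/16 + 135*m/16 + 27/8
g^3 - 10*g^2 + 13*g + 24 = (g - 8)*(g - 3)*(g + 1)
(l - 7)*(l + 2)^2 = l^3 - 3*l^2 - 24*l - 28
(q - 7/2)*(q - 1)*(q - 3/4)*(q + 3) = q^4 - 9*q^3/4 - 71*q^2/8 + 18*q - 63/8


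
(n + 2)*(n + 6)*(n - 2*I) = n^3 + 8*n^2 - 2*I*n^2 + 12*n - 16*I*n - 24*I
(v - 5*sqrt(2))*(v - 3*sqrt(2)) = v^2 - 8*sqrt(2)*v + 30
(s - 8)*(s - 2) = s^2 - 10*s + 16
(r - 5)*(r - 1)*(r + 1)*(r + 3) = r^4 - 2*r^3 - 16*r^2 + 2*r + 15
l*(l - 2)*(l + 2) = l^3 - 4*l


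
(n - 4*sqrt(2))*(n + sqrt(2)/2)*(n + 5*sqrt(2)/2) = n^3 - sqrt(2)*n^2 - 43*n/2 - 10*sqrt(2)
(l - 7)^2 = l^2 - 14*l + 49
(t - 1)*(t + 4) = t^2 + 3*t - 4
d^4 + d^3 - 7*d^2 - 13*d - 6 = (d - 3)*(d + 1)^2*(d + 2)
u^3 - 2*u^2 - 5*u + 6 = (u - 3)*(u - 1)*(u + 2)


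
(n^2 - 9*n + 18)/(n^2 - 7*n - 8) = (-n^2 + 9*n - 18)/(-n^2 + 7*n + 8)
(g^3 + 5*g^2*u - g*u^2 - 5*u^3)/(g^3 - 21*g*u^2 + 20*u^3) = (-g - u)/(-g + 4*u)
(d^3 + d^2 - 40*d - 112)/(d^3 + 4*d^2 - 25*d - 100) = (d^2 - 3*d - 28)/(d^2 - 25)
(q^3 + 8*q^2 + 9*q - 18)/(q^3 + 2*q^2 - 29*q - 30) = (q^2 + 2*q - 3)/(q^2 - 4*q - 5)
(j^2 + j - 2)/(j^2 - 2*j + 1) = (j + 2)/(j - 1)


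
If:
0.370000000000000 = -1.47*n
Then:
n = -0.25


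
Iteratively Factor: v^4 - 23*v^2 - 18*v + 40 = (v - 5)*(v^3 + 5*v^2 + 2*v - 8) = (v - 5)*(v + 4)*(v^2 + v - 2) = (v - 5)*(v + 2)*(v + 4)*(v - 1)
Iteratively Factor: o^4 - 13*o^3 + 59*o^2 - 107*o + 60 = (o - 3)*(o^3 - 10*o^2 + 29*o - 20) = (o - 3)*(o - 1)*(o^2 - 9*o + 20) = (o - 5)*(o - 3)*(o - 1)*(o - 4)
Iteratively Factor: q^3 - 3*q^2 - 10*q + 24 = (q + 3)*(q^2 - 6*q + 8) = (q - 4)*(q + 3)*(q - 2)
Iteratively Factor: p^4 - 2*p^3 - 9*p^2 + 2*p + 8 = (p - 1)*(p^3 - p^2 - 10*p - 8) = (p - 1)*(p + 2)*(p^2 - 3*p - 4) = (p - 1)*(p + 1)*(p + 2)*(p - 4)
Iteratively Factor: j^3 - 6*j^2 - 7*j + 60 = (j - 5)*(j^2 - j - 12) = (j - 5)*(j - 4)*(j + 3)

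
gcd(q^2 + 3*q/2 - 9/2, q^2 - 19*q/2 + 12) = q - 3/2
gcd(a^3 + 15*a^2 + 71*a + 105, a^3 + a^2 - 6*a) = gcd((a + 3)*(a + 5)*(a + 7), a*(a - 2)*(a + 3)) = a + 3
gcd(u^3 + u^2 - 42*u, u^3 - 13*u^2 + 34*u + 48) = u - 6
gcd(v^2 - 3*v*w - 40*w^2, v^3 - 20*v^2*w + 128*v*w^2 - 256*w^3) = v - 8*w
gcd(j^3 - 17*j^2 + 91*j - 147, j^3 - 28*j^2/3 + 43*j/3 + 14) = j^2 - 10*j + 21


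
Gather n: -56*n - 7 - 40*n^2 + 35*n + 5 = -40*n^2 - 21*n - 2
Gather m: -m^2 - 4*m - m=-m^2 - 5*m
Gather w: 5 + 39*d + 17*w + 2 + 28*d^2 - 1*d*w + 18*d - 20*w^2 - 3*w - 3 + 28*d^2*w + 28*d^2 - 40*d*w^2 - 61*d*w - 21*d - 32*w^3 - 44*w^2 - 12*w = 56*d^2 + 36*d - 32*w^3 + w^2*(-40*d - 64) + w*(28*d^2 - 62*d + 2) + 4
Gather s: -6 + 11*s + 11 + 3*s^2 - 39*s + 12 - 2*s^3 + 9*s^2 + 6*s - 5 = -2*s^3 + 12*s^2 - 22*s + 12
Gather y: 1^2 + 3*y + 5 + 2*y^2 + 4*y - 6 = 2*y^2 + 7*y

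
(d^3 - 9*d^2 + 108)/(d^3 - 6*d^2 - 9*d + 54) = (d - 6)/(d - 3)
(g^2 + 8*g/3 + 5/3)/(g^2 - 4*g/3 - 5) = (g + 1)/(g - 3)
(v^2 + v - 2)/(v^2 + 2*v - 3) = (v + 2)/(v + 3)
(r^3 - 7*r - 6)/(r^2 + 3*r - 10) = (r^3 - 7*r - 6)/(r^2 + 3*r - 10)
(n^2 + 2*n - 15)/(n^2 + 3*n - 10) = (n - 3)/(n - 2)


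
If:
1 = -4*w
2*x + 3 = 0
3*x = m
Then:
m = -9/2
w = -1/4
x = -3/2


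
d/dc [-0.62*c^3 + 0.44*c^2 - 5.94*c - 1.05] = -1.86*c^2 + 0.88*c - 5.94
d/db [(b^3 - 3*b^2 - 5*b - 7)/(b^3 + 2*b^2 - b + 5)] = (5*b^4 + 8*b^3 + 49*b^2 - 2*b - 32)/(b^6 + 4*b^5 + 2*b^4 + 6*b^3 + 21*b^2 - 10*b + 25)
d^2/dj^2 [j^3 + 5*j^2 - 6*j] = 6*j + 10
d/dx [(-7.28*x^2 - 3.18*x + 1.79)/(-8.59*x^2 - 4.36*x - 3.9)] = (4.4246*x^2 + 87.5362*x + 20.2064)/(73.7881*x^4 + 74.9048*x^3 + 86.0116*x^2 + 34.008*x + 15.21)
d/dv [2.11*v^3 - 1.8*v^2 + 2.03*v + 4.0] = 6.33*v^2 - 3.6*v + 2.03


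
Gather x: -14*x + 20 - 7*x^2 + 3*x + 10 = -7*x^2 - 11*x + 30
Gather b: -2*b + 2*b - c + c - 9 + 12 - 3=0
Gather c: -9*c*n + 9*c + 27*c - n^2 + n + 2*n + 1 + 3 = c*(36 - 9*n) - n^2 + 3*n + 4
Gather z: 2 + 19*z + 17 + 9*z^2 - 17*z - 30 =9*z^2 + 2*z - 11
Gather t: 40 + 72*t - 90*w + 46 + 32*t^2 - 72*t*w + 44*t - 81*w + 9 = 32*t^2 + t*(116 - 72*w) - 171*w + 95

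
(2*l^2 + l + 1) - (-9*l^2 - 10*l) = 11*l^2 + 11*l + 1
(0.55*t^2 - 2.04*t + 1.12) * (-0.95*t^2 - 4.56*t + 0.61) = -0.5225*t^4 - 0.57*t^3 + 8.5739*t^2 - 6.3516*t + 0.6832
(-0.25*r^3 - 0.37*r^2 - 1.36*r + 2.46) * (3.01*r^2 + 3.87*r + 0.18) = -0.7525*r^5 - 2.0812*r^4 - 5.5705*r^3 + 2.0748*r^2 + 9.2754*r + 0.4428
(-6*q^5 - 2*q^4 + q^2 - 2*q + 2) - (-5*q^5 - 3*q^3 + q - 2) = -q^5 - 2*q^4 + 3*q^3 + q^2 - 3*q + 4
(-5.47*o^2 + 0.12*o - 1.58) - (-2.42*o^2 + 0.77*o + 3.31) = -3.05*o^2 - 0.65*o - 4.89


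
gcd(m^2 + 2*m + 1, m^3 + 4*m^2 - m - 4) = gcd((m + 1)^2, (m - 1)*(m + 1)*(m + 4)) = m + 1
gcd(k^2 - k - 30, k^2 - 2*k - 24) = k - 6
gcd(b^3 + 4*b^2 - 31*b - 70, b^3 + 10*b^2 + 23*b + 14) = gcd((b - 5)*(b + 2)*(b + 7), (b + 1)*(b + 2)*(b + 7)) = b^2 + 9*b + 14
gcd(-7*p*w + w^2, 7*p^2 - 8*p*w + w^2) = 7*p - w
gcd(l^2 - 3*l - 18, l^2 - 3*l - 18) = l^2 - 3*l - 18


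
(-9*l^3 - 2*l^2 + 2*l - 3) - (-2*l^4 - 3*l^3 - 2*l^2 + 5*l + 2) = 2*l^4 - 6*l^3 - 3*l - 5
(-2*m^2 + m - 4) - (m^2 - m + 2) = -3*m^2 + 2*m - 6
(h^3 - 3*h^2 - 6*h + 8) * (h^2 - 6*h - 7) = h^5 - 9*h^4 + 5*h^3 + 65*h^2 - 6*h - 56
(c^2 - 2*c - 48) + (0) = c^2 - 2*c - 48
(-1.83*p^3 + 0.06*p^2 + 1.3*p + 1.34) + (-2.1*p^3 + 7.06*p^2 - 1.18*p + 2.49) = -3.93*p^3 + 7.12*p^2 + 0.12*p + 3.83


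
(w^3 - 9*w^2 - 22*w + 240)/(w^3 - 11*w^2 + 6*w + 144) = (w + 5)/(w + 3)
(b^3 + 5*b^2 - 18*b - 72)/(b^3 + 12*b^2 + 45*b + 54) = (b - 4)/(b + 3)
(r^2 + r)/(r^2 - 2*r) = (r + 1)/(r - 2)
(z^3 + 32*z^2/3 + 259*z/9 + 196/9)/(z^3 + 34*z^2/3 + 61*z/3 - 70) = (9*z^2 + 33*z + 28)/(3*(3*z^2 + 13*z - 30))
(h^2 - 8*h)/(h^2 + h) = (h - 8)/(h + 1)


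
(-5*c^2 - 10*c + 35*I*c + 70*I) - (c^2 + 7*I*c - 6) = -6*c^2 - 10*c + 28*I*c + 6 + 70*I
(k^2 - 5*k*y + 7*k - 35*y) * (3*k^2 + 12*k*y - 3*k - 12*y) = 3*k^4 - 3*k^3*y + 18*k^3 - 60*k^2*y^2 - 18*k^2*y - 21*k^2 - 360*k*y^2 + 21*k*y + 420*y^2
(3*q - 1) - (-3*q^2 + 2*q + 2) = 3*q^2 + q - 3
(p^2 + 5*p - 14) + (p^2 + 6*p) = 2*p^2 + 11*p - 14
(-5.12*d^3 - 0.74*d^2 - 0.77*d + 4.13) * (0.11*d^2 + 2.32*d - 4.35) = -0.5632*d^5 - 11.9598*d^4 + 20.4705*d^3 + 1.8869*d^2 + 12.9311*d - 17.9655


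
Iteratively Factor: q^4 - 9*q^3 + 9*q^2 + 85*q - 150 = (q - 5)*(q^3 - 4*q^2 - 11*q + 30) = (q - 5)*(q + 3)*(q^2 - 7*q + 10) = (q - 5)^2*(q + 3)*(q - 2)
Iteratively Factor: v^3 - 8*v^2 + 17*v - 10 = (v - 1)*(v^2 - 7*v + 10) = (v - 5)*(v - 1)*(v - 2)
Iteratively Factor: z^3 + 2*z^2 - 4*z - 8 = (z + 2)*(z^2 - 4) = (z - 2)*(z + 2)*(z + 2)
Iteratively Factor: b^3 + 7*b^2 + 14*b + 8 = (b + 4)*(b^2 + 3*b + 2) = (b + 2)*(b + 4)*(b + 1)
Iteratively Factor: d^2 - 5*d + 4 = (d - 4)*(d - 1)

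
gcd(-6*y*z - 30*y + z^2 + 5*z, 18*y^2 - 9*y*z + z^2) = 6*y - z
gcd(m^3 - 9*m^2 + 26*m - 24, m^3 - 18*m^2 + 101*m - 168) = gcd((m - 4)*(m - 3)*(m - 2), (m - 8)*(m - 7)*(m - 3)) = m - 3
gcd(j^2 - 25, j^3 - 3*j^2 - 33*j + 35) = j + 5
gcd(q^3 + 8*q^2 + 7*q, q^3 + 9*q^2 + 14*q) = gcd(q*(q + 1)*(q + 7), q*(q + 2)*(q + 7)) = q^2 + 7*q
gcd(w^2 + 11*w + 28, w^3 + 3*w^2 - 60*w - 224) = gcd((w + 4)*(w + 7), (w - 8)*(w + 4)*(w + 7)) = w^2 + 11*w + 28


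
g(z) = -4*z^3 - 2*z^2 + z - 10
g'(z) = -12*z^2 - 4*z + 1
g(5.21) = -624.76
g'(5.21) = -345.57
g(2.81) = -111.73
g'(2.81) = -104.99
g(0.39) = -10.15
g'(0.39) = -2.39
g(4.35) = -372.75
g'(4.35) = -243.47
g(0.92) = -13.89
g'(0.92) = -12.84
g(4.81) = -496.60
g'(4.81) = -295.87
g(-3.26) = 104.07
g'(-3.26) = -113.49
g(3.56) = -212.26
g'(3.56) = -165.32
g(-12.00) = 6602.00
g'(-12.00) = -1679.00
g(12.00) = -7198.00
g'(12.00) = -1775.00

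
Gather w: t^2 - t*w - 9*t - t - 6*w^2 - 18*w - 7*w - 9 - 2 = t^2 - 10*t - 6*w^2 + w*(-t - 25) - 11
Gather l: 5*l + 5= 5*l + 5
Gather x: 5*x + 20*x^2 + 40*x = 20*x^2 + 45*x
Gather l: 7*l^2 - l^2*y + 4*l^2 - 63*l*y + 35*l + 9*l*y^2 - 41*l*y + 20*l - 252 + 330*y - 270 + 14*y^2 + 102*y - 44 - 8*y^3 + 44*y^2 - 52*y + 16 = l^2*(11 - y) + l*(9*y^2 - 104*y + 55) - 8*y^3 + 58*y^2 + 380*y - 550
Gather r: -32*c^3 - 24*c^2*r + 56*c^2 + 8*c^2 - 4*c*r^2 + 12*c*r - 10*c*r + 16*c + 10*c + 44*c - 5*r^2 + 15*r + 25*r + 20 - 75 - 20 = -32*c^3 + 64*c^2 + 70*c + r^2*(-4*c - 5) + r*(-24*c^2 + 2*c + 40) - 75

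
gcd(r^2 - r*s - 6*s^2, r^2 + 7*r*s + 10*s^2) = r + 2*s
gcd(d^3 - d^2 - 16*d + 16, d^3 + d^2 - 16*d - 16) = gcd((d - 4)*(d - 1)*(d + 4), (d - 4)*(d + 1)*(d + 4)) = d^2 - 16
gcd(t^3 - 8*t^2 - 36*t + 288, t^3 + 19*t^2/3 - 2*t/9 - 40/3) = t + 6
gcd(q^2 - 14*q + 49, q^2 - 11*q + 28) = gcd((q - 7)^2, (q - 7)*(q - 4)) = q - 7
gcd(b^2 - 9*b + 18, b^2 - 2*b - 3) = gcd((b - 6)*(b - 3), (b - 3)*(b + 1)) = b - 3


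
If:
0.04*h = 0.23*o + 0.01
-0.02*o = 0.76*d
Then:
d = -0.0263157894736842*o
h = 5.75*o + 0.25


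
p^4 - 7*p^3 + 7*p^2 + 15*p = p*(p - 5)*(p - 3)*(p + 1)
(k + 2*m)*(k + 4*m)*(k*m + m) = k^3*m + 6*k^2*m^2 + k^2*m + 8*k*m^3 + 6*k*m^2 + 8*m^3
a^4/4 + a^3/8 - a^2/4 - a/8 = a*(a/4 + 1/4)*(a - 1)*(a + 1/2)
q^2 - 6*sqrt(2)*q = q*(q - 6*sqrt(2))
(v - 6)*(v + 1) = v^2 - 5*v - 6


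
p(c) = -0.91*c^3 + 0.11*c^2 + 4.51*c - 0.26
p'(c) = -2.73*c^2 + 0.22*c + 4.51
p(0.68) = 2.57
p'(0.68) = 3.40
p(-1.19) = -3.94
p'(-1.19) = 0.38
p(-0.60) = -2.73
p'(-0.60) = 3.40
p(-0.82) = -3.38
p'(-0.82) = 2.49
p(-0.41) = -2.03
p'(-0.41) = 3.96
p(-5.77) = 152.19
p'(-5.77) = -87.65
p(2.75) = -5.95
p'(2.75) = -15.53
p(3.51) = -22.43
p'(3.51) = -28.35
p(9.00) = -614.15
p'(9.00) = -214.64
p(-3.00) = 11.77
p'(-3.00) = -20.72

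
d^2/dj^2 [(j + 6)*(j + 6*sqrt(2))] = 2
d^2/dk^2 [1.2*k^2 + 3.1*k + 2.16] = 2.40000000000000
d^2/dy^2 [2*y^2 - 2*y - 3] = 4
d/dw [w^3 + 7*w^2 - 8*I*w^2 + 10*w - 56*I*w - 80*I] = 3*w^2 + w*(14 - 16*I) + 10 - 56*I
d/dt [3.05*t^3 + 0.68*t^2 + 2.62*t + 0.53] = 9.15*t^2 + 1.36*t + 2.62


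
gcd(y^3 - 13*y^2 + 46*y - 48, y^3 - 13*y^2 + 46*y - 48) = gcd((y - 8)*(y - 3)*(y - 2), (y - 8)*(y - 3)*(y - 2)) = y^3 - 13*y^2 + 46*y - 48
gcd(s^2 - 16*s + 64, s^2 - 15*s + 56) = s - 8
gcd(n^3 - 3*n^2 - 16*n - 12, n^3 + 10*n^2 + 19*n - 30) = 1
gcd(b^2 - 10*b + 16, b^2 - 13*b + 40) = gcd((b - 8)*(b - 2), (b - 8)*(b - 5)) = b - 8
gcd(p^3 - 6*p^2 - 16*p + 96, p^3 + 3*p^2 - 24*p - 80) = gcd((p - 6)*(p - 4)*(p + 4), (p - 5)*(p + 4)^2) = p + 4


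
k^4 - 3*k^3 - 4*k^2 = k^2*(k - 4)*(k + 1)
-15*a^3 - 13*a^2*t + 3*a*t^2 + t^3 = (-3*a + t)*(a + t)*(5*a + t)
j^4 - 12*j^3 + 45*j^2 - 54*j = j*(j - 6)*(j - 3)^2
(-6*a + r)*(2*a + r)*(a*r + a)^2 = -12*a^4*r^2 - 24*a^4*r - 12*a^4 - 4*a^3*r^3 - 8*a^3*r^2 - 4*a^3*r + a^2*r^4 + 2*a^2*r^3 + a^2*r^2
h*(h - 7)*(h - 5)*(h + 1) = h^4 - 11*h^3 + 23*h^2 + 35*h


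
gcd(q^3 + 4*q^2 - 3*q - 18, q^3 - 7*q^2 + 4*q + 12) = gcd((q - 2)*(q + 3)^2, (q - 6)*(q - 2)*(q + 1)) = q - 2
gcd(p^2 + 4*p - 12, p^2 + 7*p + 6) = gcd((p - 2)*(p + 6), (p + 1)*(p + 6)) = p + 6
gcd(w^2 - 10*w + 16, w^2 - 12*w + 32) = w - 8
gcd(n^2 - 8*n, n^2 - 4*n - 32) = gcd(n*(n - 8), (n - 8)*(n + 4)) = n - 8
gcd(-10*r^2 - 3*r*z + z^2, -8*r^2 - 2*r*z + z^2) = 2*r + z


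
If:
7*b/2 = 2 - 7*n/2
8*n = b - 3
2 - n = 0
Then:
No Solution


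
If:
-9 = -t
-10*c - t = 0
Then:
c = -9/10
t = 9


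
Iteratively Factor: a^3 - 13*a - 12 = (a + 3)*(a^2 - 3*a - 4) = (a + 1)*(a + 3)*(a - 4)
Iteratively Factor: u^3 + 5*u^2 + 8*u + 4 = (u + 2)*(u^2 + 3*u + 2) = (u + 1)*(u + 2)*(u + 2)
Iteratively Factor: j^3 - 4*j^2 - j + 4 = (j - 1)*(j^2 - 3*j - 4) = (j - 4)*(j - 1)*(j + 1)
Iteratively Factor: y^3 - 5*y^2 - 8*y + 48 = (y - 4)*(y^2 - y - 12) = (y - 4)*(y + 3)*(y - 4)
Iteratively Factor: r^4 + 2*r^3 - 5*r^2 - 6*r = (r + 3)*(r^3 - r^2 - 2*r) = (r + 1)*(r + 3)*(r^2 - 2*r) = r*(r + 1)*(r + 3)*(r - 2)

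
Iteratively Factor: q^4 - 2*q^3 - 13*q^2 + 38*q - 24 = (q - 1)*(q^3 - q^2 - 14*q + 24) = (q - 1)*(q + 4)*(q^2 - 5*q + 6) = (q - 2)*(q - 1)*(q + 4)*(q - 3)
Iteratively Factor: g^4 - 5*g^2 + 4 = (g - 1)*(g^3 + g^2 - 4*g - 4) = (g - 1)*(g + 2)*(g^2 - g - 2) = (g - 2)*(g - 1)*(g + 2)*(g + 1)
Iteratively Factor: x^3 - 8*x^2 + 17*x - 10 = (x - 5)*(x^2 - 3*x + 2) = (x - 5)*(x - 1)*(x - 2)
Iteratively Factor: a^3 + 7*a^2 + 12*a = (a + 3)*(a^2 + 4*a) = (a + 3)*(a + 4)*(a)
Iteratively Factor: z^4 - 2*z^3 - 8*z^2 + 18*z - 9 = (z - 3)*(z^3 + z^2 - 5*z + 3) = (z - 3)*(z - 1)*(z^2 + 2*z - 3) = (z - 3)*(z - 1)*(z + 3)*(z - 1)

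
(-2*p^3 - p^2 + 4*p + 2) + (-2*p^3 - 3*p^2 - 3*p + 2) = -4*p^3 - 4*p^2 + p + 4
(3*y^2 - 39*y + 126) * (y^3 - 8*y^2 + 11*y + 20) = 3*y^5 - 63*y^4 + 471*y^3 - 1377*y^2 + 606*y + 2520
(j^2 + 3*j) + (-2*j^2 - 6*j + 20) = -j^2 - 3*j + 20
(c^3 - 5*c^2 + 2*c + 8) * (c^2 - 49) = c^5 - 5*c^4 - 47*c^3 + 253*c^2 - 98*c - 392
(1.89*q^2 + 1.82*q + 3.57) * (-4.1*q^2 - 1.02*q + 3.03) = -7.749*q^4 - 9.3898*q^3 - 10.7667*q^2 + 1.8732*q + 10.8171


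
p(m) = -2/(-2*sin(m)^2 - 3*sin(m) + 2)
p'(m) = -2*(4*sin(m)*cos(m) + 3*cos(m))/(-2*sin(m)^2 - 3*sin(m) + 2)^2 = -2*(4*sin(m) + 3)*cos(m)/(2*sin(m)^2 + 3*sin(m) - 2)^2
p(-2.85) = -0.74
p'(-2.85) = 0.49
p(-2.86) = -0.75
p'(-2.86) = 0.51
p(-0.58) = -0.66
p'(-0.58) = -0.15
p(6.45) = -1.38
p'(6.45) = -3.45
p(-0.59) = -0.66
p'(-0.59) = -0.14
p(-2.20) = -0.64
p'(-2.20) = -0.03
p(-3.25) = -1.21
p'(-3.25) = 2.50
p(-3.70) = 13.25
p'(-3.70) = 381.03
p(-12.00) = 10.78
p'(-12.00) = -252.30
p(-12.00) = 10.78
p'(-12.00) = -252.30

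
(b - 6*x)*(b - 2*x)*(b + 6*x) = b^3 - 2*b^2*x - 36*b*x^2 + 72*x^3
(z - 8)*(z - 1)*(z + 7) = z^3 - 2*z^2 - 55*z + 56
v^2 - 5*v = v*(v - 5)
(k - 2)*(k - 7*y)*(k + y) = k^3 - 6*k^2*y - 2*k^2 - 7*k*y^2 + 12*k*y + 14*y^2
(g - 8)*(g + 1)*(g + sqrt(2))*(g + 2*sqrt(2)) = g^4 - 7*g^3 + 3*sqrt(2)*g^3 - 21*sqrt(2)*g^2 - 4*g^2 - 24*sqrt(2)*g - 28*g - 32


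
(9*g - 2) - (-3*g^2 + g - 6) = 3*g^2 + 8*g + 4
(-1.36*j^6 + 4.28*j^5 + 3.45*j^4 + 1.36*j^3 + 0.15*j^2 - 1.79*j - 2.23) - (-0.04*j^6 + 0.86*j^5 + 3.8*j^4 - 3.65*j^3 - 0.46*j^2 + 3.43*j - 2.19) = -1.32*j^6 + 3.42*j^5 - 0.35*j^4 + 5.01*j^3 + 0.61*j^2 - 5.22*j - 0.04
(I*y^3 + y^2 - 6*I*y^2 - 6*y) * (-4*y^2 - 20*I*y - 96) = -4*I*y^5 + 16*y^4 + 24*I*y^4 - 96*y^3 - 116*I*y^3 - 96*y^2 + 696*I*y^2 + 576*y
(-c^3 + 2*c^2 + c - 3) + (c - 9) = -c^3 + 2*c^2 + 2*c - 12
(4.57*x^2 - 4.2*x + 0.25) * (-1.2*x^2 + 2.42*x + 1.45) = -5.484*x^4 + 16.0994*x^3 - 3.8375*x^2 - 5.485*x + 0.3625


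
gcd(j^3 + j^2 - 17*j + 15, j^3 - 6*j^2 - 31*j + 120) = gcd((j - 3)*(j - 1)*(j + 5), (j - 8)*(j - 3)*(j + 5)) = j^2 + 2*j - 15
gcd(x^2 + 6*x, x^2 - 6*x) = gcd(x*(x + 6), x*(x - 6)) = x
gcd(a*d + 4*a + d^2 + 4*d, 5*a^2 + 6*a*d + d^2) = a + d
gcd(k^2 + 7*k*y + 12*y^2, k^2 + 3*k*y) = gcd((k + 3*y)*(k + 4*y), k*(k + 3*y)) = k + 3*y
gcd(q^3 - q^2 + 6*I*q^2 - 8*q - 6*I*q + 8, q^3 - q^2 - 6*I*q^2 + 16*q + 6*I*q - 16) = q^2 + q*(-1 + 2*I) - 2*I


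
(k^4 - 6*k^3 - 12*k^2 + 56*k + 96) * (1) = k^4 - 6*k^3 - 12*k^2 + 56*k + 96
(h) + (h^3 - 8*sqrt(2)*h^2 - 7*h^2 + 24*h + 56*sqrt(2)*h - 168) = h^3 - 8*sqrt(2)*h^2 - 7*h^2 + 25*h + 56*sqrt(2)*h - 168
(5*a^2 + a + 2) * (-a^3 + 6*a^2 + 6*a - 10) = -5*a^5 + 29*a^4 + 34*a^3 - 32*a^2 + 2*a - 20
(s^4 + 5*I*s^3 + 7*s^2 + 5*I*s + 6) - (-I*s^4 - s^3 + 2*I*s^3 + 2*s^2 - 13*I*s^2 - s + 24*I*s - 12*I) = s^4 + I*s^4 + s^3 + 3*I*s^3 + 5*s^2 + 13*I*s^2 + s - 19*I*s + 6 + 12*I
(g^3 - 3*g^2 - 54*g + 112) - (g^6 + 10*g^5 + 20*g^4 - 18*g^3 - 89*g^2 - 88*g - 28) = -g^6 - 10*g^5 - 20*g^4 + 19*g^3 + 86*g^2 + 34*g + 140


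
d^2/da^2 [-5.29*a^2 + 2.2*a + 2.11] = -10.5800000000000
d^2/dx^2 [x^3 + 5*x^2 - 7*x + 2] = 6*x + 10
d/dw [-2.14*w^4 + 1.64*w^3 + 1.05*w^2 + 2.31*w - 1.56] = -8.56*w^3 + 4.92*w^2 + 2.1*w + 2.31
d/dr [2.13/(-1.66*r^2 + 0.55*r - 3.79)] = (7.0716*r - 1.1715)/(1.66*r^2 - 0.55*r + 3.79)^2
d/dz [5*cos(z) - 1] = -5*sin(z)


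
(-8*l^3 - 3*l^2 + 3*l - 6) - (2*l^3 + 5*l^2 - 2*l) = -10*l^3 - 8*l^2 + 5*l - 6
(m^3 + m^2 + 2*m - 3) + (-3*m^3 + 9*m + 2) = -2*m^3 + m^2 + 11*m - 1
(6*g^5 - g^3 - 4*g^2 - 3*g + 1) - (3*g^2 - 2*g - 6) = 6*g^5 - g^3 - 7*g^2 - g + 7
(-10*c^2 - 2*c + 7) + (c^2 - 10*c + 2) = -9*c^2 - 12*c + 9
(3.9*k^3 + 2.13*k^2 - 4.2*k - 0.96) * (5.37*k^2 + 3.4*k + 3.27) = 20.943*k^5 + 24.6981*k^4 - 2.559*k^3 - 12.4701*k^2 - 16.998*k - 3.1392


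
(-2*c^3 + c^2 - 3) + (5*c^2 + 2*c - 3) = -2*c^3 + 6*c^2 + 2*c - 6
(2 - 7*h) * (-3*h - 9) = 21*h^2 + 57*h - 18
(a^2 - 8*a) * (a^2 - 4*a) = a^4 - 12*a^3 + 32*a^2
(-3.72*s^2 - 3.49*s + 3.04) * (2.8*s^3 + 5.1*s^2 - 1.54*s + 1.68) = -10.416*s^5 - 28.744*s^4 - 3.5582*s^3 + 14.629*s^2 - 10.5448*s + 5.1072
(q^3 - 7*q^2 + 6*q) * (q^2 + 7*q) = q^5 - 43*q^3 + 42*q^2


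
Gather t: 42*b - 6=42*b - 6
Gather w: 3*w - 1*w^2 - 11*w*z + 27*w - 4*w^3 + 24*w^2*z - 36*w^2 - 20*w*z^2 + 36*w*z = -4*w^3 + w^2*(24*z - 37) + w*(-20*z^2 + 25*z + 30)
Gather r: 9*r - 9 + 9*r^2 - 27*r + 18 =9*r^2 - 18*r + 9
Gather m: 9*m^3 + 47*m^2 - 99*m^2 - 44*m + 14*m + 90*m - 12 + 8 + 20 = 9*m^3 - 52*m^2 + 60*m + 16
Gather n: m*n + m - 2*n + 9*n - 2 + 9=m + n*(m + 7) + 7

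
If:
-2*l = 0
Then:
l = 0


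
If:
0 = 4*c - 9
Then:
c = 9/4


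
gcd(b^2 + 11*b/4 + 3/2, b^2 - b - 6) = b + 2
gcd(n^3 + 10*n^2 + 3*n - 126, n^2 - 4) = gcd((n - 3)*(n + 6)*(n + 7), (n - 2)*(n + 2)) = 1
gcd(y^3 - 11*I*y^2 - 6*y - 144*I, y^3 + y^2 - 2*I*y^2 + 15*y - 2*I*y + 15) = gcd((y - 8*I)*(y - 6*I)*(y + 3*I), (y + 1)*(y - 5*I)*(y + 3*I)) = y + 3*I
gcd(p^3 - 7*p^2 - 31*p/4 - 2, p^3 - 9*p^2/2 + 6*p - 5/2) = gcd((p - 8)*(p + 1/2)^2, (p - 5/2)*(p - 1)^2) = 1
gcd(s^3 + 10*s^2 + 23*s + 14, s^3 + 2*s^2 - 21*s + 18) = 1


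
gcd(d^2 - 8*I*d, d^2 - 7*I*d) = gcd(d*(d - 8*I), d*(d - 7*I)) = d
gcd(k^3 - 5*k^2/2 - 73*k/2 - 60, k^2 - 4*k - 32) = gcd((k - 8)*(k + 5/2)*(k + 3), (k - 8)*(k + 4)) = k - 8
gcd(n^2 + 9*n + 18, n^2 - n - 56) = 1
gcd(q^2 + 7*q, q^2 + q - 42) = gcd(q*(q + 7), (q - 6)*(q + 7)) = q + 7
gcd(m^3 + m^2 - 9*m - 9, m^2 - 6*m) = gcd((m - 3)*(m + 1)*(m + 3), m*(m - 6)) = 1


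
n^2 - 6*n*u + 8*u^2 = (n - 4*u)*(n - 2*u)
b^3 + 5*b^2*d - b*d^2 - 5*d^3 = (b - d)*(b + d)*(b + 5*d)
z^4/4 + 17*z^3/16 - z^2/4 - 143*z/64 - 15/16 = (z/4 + 1)*(z - 3/2)*(z + 1/2)*(z + 5/4)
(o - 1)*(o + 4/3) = o^2 + o/3 - 4/3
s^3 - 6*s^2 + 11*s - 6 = (s - 3)*(s - 2)*(s - 1)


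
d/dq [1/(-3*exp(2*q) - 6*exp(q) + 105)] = 2*(exp(q) + 1)*exp(q)/(3*(exp(2*q) + 2*exp(q) - 35)^2)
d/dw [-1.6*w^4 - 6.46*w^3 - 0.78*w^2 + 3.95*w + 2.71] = -6.4*w^3 - 19.38*w^2 - 1.56*w + 3.95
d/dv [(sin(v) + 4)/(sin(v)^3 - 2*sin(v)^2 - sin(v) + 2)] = (-2*sin(v)^3 - 10*sin(v)^2 + 16*sin(v) + 6)/((sin(v) - 2)^2*cos(v)^3)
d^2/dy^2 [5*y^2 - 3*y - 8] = 10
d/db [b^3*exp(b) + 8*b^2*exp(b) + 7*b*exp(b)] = (b^3 + 11*b^2 + 23*b + 7)*exp(b)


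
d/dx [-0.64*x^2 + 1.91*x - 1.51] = 1.91 - 1.28*x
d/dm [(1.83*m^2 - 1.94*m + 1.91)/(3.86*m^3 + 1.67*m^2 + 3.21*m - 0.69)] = (-7.0638*m^4 + 14.9768*m^3 - 13.0037*m^2 - 8.9048*m - 4.7925)/(14.8996*m^6 + 12.8924*m^5 + 27.5701*m^4 + 5.3946*m^3 + 7.9995*m^2 - 4.4298*m + 0.4761)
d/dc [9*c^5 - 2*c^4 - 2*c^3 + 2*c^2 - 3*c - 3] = 45*c^4 - 8*c^3 - 6*c^2 + 4*c - 3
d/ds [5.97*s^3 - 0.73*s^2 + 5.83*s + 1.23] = 17.91*s^2 - 1.46*s + 5.83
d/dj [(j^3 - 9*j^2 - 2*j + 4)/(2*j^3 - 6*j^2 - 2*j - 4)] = (3*j^4 + j^3 - 15*j^2/2 + 30*j + 4)/(j^6 - 6*j^5 + 7*j^4 + 2*j^3 + 13*j^2 + 4*j + 4)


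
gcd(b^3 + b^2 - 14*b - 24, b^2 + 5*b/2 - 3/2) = b + 3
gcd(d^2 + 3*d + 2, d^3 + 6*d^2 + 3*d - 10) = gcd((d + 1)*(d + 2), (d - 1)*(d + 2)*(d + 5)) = d + 2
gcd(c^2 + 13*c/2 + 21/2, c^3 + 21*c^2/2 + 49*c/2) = c + 7/2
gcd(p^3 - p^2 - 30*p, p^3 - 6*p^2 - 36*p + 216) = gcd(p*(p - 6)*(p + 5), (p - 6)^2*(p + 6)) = p - 6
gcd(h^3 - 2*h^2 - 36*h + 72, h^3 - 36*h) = h^2 - 36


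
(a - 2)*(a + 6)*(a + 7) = a^3 + 11*a^2 + 16*a - 84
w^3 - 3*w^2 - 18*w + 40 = (w - 5)*(w - 2)*(w + 4)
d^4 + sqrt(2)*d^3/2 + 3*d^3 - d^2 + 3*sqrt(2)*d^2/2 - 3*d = d*(d + 3)*(d - sqrt(2)/2)*(d + sqrt(2))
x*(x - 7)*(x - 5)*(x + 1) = x^4 - 11*x^3 + 23*x^2 + 35*x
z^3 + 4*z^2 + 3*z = z*(z + 1)*(z + 3)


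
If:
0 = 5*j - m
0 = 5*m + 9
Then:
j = -9/25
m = -9/5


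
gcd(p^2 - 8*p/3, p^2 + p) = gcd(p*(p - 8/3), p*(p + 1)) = p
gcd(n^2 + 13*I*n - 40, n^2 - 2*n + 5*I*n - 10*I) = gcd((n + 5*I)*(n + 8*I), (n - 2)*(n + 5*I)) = n + 5*I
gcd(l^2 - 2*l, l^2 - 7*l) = l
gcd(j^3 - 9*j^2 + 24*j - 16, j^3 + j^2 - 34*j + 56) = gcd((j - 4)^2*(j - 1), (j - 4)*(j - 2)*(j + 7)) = j - 4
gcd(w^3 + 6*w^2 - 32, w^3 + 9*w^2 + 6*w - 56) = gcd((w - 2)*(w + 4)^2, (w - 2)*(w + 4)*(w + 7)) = w^2 + 2*w - 8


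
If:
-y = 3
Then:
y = -3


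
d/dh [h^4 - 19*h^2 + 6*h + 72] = 4*h^3 - 38*h + 6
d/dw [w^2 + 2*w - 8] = 2*w + 2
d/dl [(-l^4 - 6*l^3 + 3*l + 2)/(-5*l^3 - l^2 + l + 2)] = (-(15*l^2 + 2*l - 1)*(l^4 + 6*l^3 - 3*l - 2) + (4*l^3 + 18*l^2 - 3)*(5*l^3 + l^2 - l - 2))/(5*l^3 + l^2 - l - 2)^2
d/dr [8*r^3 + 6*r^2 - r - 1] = 24*r^2 + 12*r - 1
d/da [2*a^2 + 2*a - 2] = 4*a + 2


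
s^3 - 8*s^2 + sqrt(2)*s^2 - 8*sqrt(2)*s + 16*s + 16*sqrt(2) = (s - 4)^2*(s + sqrt(2))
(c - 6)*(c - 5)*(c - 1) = c^3 - 12*c^2 + 41*c - 30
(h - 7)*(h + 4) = h^2 - 3*h - 28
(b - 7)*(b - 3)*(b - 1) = b^3 - 11*b^2 + 31*b - 21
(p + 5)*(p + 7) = p^2 + 12*p + 35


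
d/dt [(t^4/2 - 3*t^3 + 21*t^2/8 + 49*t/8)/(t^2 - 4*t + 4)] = (8*t^4 - 56*t^3 + 144*t^2 - 133*t - 98)/(8*(t^3 - 6*t^2 + 12*t - 8))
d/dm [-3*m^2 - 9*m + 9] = -6*m - 9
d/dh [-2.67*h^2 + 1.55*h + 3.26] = 1.55 - 5.34*h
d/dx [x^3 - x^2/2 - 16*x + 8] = 3*x^2 - x - 16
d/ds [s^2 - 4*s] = 2*s - 4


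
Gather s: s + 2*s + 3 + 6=3*s + 9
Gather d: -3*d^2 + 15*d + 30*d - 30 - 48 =-3*d^2 + 45*d - 78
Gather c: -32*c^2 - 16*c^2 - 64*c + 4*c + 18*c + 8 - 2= -48*c^2 - 42*c + 6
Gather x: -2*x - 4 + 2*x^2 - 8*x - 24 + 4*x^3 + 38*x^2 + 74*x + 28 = 4*x^3 + 40*x^2 + 64*x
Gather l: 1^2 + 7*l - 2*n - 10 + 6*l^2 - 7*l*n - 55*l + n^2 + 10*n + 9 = 6*l^2 + l*(-7*n - 48) + n^2 + 8*n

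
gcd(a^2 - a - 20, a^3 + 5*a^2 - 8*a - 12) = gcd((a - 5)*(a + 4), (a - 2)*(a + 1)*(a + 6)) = 1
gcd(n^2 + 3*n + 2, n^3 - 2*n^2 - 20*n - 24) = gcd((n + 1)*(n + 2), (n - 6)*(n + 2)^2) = n + 2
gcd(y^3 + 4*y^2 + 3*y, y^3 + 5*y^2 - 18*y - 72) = y + 3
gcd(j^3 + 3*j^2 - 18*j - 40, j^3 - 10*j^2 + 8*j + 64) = j^2 - 2*j - 8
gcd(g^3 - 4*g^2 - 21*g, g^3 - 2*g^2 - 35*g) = g^2 - 7*g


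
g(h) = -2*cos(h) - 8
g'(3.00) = 0.28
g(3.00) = -6.02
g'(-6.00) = 0.56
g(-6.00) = -9.92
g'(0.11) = 0.22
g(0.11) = -9.99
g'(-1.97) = -1.84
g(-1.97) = -7.22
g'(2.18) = 1.64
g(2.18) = -6.86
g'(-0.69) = -1.27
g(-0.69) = -9.54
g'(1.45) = 1.99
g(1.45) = -8.24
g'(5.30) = -1.66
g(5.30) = -9.11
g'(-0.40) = -0.78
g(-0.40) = -9.84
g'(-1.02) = -1.70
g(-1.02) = -9.05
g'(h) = 2*sin(h)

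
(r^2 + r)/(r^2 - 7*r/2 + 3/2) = 2*r*(r + 1)/(2*r^2 - 7*r + 3)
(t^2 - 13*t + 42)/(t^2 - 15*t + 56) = (t - 6)/(t - 8)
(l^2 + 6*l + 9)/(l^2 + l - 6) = (l + 3)/(l - 2)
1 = 1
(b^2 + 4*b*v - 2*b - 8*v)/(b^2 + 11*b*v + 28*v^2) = (b - 2)/(b + 7*v)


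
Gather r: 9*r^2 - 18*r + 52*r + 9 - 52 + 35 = 9*r^2 + 34*r - 8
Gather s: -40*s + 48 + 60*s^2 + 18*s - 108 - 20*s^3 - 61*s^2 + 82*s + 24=-20*s^3 - s^2 + 60*s - 36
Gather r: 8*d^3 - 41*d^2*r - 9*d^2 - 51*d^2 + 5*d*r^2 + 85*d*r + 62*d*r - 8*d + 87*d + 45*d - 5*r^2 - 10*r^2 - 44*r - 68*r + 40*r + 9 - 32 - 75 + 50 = 8*d^3 - 60*d^2 + 124*d + r^2*(5*d - 15) + r*(-41*d^2 + 147*d - 72) - 48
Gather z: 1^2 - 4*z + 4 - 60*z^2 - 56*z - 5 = -60*z^2 - 60*z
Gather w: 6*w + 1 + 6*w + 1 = 12*w + 2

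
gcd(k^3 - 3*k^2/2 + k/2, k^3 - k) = k^2 - k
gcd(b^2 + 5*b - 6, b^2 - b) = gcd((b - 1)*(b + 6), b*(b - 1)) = b - 1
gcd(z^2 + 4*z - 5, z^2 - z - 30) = z + 5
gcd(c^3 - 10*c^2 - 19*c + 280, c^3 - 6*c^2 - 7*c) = c - 7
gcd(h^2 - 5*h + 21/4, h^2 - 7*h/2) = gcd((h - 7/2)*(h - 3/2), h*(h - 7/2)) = h - 7/2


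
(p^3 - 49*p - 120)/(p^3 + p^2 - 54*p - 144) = (p + 5)/(p + 6)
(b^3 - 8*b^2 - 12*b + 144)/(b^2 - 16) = (b^2 - 12*b + 36)/(b - 4)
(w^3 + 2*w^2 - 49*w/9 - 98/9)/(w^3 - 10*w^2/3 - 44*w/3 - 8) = (9*w^2 - 49)/(3*(3*w^2 - 16*w - 12))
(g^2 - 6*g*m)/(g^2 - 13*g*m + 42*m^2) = g/(g - 7*m)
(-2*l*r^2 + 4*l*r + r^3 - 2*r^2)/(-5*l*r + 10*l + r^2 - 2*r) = r*(-2*l + r)/(-5*l + r)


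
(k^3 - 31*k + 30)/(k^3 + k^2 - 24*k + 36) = (k^2 - 6*k + 5)/(k^2 - 5*k + 6)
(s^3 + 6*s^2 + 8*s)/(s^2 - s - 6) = s*(s + 4)/(s - 3)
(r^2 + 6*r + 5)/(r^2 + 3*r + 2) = (r + 5)/(r + 2)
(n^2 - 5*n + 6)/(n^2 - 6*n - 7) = (-n^2 + 5*n - 6)/(-n^2 + 6*n + 7)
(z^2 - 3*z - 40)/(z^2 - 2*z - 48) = (z + 5)/(z + 6)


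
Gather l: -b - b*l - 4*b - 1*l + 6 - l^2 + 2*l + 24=-5*b - l^2 + l*(1 - b) + 30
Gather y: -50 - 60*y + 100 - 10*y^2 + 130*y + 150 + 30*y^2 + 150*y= 20*y^2 + 220*y + 200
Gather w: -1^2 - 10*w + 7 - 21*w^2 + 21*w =-21*w^2 + 11*w + 6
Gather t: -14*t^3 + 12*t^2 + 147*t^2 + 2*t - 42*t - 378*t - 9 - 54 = -14*t^3 + 159*t^2 - 418*t - 63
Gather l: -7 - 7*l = -7*l - 7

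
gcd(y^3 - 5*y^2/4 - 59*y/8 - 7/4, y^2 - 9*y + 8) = 1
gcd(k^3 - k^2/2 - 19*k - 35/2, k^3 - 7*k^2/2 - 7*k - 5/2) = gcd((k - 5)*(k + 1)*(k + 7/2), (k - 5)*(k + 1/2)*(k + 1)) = k^2 - 4*k - 5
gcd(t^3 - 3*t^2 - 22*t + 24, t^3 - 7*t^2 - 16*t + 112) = t + 4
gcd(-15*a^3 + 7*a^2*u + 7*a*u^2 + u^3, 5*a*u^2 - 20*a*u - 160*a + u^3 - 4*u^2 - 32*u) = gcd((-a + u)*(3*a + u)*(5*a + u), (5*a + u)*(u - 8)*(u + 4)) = 5*a + u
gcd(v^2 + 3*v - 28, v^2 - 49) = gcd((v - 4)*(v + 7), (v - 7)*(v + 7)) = v + 7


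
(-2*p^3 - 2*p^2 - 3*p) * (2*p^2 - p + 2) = -4*p^5 - 2*p^4 - 8*p^3 - p^2 - 6*p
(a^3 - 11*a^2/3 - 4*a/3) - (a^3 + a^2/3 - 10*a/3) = -4*a^2 + 2*a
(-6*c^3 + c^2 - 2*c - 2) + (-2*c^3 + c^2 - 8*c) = -8*c^3 + 2*c^2 - 10*c - 2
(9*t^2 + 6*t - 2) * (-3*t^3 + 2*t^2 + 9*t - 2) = -27*t^5 + 99*t^3 + 32*t^2 - 30*t + 4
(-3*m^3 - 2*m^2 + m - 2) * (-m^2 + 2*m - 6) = 3*m^5 - 4*m^4 + 13*m^3 + 16*m^2 - 10*m + 12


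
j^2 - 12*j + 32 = (j - 8)*(j - 4)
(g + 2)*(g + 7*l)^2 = g^3 + 14*g^2*l + 2*g^2 + 49*g*l^2 + 28*g*l + 98*l^2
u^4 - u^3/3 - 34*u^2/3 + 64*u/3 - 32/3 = (u - 2)*(u - 4/3)*(u - 1)*(u + 4)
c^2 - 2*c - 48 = (c - 8)*(c + 6)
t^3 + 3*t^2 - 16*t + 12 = (t - 2)*(t - 1)*(t + 6)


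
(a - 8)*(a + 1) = a^2 - 7*a - 8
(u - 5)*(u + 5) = u^2 - 25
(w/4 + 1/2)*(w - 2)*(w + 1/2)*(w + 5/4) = w^4/4 + 7*w^3/16 - 27*w^2/32 - 7*w/4 - 5/8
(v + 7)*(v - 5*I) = v^2 + 7*v - 5*I*v - 35*I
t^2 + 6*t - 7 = (t - 1)*(t + 7)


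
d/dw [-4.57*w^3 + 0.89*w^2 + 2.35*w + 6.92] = -13.71*w^2 + 1.78*w + 2.35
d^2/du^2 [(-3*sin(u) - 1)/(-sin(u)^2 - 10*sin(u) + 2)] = (-3*sin(u)^5 + 26*sin(u)^4 - 60*sin(u)^3 - 162*sin(u)^2 + 64*sin(u) + 324)/(sin(u)^2 + 10*sin(u) - 2)^3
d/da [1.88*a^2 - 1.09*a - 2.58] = 3.76*a - 1.09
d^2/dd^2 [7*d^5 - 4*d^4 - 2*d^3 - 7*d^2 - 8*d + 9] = 140*d^3 - 48*d^2 - 12*d - 14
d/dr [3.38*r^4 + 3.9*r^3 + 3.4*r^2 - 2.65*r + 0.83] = 13.52*r^3 + 11.7*r^2 + 6.8*r - 2.65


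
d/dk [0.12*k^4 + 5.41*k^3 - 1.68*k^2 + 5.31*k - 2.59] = 0.48*k^3 + 16.23*k^2 - 3.36*k + 5.31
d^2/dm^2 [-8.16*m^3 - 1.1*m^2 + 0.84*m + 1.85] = -48.96*m - 2.2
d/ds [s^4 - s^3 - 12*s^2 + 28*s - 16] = 4*s^3 - 3*s^2 - 24*s + 28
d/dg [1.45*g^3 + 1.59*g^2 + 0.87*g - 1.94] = 4.35*g^2 + 3.18*g + 0.87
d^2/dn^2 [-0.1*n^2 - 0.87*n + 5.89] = -0.200000000000000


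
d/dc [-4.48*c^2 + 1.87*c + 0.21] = 1.87 - 8.96*c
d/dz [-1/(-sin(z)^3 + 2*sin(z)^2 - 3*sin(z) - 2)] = (-3*sin(z)^2 + 4*sin(z) - 3)*cos(z)/(sin(z)^3 - 2*sin(z)^2 + 3*sin(z) + 2)^2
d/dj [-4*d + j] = 1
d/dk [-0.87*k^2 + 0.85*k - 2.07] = 0.85 - 1.74*k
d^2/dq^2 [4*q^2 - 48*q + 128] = 8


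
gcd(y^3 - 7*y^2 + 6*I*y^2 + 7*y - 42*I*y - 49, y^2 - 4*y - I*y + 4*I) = y - I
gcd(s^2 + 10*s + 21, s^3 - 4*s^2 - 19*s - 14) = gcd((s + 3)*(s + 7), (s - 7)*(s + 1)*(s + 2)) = 1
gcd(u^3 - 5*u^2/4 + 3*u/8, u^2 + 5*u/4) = u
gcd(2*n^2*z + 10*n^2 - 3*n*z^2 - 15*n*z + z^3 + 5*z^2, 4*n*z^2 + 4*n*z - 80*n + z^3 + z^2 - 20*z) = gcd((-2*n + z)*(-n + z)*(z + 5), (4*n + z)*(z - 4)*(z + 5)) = z + 5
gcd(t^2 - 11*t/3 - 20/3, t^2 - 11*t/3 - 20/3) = t^2 - 11*t/3 - 20/3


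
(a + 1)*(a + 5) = a^2 + 6*a + 5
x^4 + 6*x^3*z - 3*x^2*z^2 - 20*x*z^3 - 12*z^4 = (x - 2*z)*(x + z)^2*(x + 6*z)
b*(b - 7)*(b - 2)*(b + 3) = b^4 - 6*b^3 - 13*b^2 + 42*b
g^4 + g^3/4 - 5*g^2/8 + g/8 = g*(g - 1/2)*(g - 1/4)*(g + 1)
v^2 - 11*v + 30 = (v - 6)*(v - 5)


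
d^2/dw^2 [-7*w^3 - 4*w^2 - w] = -42*w - 8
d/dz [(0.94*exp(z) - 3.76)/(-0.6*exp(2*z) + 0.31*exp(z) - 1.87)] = (0.564*exp(2*z) - 4.512*exp(z) - 0.5922)*exp(z)/(0.36*exp(4*z) - 0.372*exp(3*z) + 2.3401*exp(2*z) - 1.1594*exp(z) + 3.4969)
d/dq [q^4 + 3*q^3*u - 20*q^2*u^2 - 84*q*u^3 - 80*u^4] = 4*q^3 + 9*q^2*u - 40*q*u^2 - 84*u^3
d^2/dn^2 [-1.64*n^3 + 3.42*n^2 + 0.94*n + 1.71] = 6.84 - 9.84*n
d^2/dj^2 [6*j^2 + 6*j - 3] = 12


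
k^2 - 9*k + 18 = (k - 6)*(k - 3)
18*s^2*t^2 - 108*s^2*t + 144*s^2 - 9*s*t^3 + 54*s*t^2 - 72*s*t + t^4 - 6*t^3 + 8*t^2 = (-6*s + t)*(-3*s + t)*(t - 4)*(t - 2)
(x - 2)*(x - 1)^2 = x^3 - 4*x^2 + 5*x - 2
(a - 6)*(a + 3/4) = a^2 - 21*a/4 - 9/2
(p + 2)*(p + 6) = p^2 + 8*p + 12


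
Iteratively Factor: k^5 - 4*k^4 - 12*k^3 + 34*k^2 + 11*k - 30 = (k - 5)*(k^4 + k^3 - 7*k^2 - k + 6) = (k - 5)*(k + 1)*(k^3 - 7*k + 6) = (k - 5)*(k - 1)*(k + 1)*(k^2 + k - 6) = (k - 5)*(k - 2)*(k - 1)*(k + 1)*(k + 3)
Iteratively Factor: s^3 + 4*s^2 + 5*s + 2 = (s + 1)*(s^2 + 3*s + 2) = (s + 1)*(s + 2)*(s + 1)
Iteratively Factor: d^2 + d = (d)*(d + 1)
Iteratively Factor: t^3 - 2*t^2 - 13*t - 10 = (t + 2)*(t^2 - 4*t - 5) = (t + 1)*(t + 2)*(t - 5)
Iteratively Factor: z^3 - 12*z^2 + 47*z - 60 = (z - 5)*(z^2 - 7*z + 12) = (z - 5)*(z - 4)*(z - 3)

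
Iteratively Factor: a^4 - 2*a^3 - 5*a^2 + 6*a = (a)*(a^3 - 2*a^2 - 5*a + 6) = a*(a - 3)*(a^2 + a - 2) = a*(a - 3)*(a + 2)*(a - 1)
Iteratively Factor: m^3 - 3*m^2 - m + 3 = (m - 3)*(m^2 - 1) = (m - 3)*(m + 1)*(m - 1)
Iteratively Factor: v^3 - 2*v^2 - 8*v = (v - 4)*(v^2 + 2*v) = (v - 4)*(v + 2)*(v)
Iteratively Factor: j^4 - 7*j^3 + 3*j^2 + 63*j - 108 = (j + 3)*(j^3 - 10*j^2 + 33*j - 36) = (j - 3)*(j + 3)*(j^2 - 7*j + 12) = (j - 3)^2*(j + 3)*(j - 4)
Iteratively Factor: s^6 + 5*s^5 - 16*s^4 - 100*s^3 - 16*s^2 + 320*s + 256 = (s - 2)*(s^5 + 7*s^4 - 2*s^3 - 104*s^2 - 224*s - 128) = (s - 4)*(s - 2)*(s^4 + 11*s^3 + 42*s^2 + 64*s + 32) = (s - 4)*(s - 2)*(s + 4)*(s^3 + 7*s^2 + 14*s + 8) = (s - 4)*(s - 2)*(s + 1)*(s + 4)*(s^2 + 6*s + 8) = (s - 4)*(s - 2)*(s + 1)*(s + 4)^2*(s + 2)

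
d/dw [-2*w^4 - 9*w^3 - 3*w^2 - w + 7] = -8*w^3 - 27*w^2 - 6*w - 1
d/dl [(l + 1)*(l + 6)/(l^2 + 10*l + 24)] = 3/(l^2 + 8*l + 16)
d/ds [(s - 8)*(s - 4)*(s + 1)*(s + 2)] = 4*s^3 - 27*s^2 - 4*s + 72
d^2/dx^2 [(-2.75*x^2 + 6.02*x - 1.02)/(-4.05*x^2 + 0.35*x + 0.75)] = (-189.68985*x^3 + 150.50205*x^2 - 118.3896*x + 12.70065)/(66.430125*x^6 - 17.222625*x^5 - 35.41725*x^4 + 6.335875*x^3 + 6.55875*x^2 - 0.590625*x - 0.421875)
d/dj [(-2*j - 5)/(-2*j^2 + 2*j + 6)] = (j^2 - j - (2*j - 1)*(2*j + 5)/2 - 3)/(-j^2 + j + 3)^2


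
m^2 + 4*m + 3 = (m + 1)*(m + 3)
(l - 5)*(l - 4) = l^2 - 9*l + 20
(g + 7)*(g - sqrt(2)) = g^2 - sqrt(2)*g + 7*g - 7*sqrt(2)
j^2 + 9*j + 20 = (j + 4)*(j + 5)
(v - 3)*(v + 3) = v^2 - 9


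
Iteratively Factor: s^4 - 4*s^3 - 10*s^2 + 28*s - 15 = (s - 1)*(s^3 - 3*s^2 - 13*s + 15) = (s - 1)^2*(s^2 - 2*s - 15) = (s - 1)^2*(s + 3)*(s - 5)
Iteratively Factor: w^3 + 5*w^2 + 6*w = (w + 3)*(w^2 + 2*w) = (w + 2)*(w + 3)*(w)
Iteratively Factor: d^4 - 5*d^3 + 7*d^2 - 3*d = (d - 3)*(d^3 - 2*d^2 + d) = d*(d - 3)*(d^2 - 2*d + 1) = d*(d - 3)*(d - 1)*(d - 1)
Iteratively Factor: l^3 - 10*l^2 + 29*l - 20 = (l - 4)*(l^2 - 6*l + 5) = (l - 5)*(l - 4)*(l - 1)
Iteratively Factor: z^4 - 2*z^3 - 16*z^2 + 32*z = (z)*(z^3 - 2*z^2 - 16*z + 32) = z*(z - 2)*(z^2 - 16) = z*(z - 2)*(z + 4)*(z - 4)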